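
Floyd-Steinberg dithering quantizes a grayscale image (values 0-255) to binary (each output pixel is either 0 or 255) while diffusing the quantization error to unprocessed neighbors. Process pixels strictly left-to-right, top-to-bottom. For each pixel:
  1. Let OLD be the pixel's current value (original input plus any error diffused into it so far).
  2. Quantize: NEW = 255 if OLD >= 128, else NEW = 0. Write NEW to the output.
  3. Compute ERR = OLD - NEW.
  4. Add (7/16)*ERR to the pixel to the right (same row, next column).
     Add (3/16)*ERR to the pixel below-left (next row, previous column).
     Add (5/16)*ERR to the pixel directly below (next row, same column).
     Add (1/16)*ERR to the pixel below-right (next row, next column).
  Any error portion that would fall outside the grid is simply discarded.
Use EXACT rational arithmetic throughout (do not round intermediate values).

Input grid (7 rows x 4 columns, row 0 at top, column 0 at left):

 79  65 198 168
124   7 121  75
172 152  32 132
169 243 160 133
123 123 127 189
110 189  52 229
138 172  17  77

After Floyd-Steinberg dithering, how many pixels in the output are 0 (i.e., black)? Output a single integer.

Answer: 14

Derivation:
(0,0): OLD=79 → NEW=0, ERR=79
(0,1): OLD=1593/16 → NEW=0, ERR=1593/16
(0,2): OLD=61839/256 → NEW=255, ERR=-3441/256
(0,3): OLD=664041/4096 → NEW=255, ERR=-380439/4096
(1,0): OLD=42843/256 → NEW=255, ERR=-22437/256
(1,1): OLD=4477/2048 → NEW=0, ERR=4477/2048
(1,2): OLD=6983745/65536 → NEW=0, ERR=6983745/65536
(1,3): OLD=96213399/1048576 → NEW=0, ERR=96213399/1048576
(2,0): OLD=4752047/32768 → NEW=255, ERR=-3603793/32768
(2,1): OLD=124854133/1048576 → NEW=0, ERR=124854133/1048576
(2,2): OLD=282560233/2097152 → NEW=255, ERR=-252213527/2097152
(2,3): OLD=3849304165/33554432 → NEW=0, ERR=3849304165/33554432
(3,0): OLD=2633305023/16777216 → NEW=255, ERR=-1644885057/16777216
(3,1): OLD=55805684385/268435456 → NEW=255, ERR=-12645356895/268435456
(3,2): OLD=561606569823/4294967296 → NEW=255, ERR=-533610090657/4294967296
(3,3): OLD=7351441133593/68719476736 → NEW=0, ERR=7351441133593/68719476736
(4,0): OLD=358754102163/4294967296 → NEW=0, ERR=358754102163/4294967296
(4,1): OLD=3965112477753/34359738368 → NEW=0, ERR=3965112477753/34359738368
(4,2): OLD=171277856199193/1099511627776 → NEW=255, ERR=-109097608883687/1099511627776
(4,3): OLD=3012751007688063/17592186044416 → NEW=255, ERR=-1473256433638017/17592186044416
(5,0): OLD=86718641047459/549755813888 → NEW=255, ERR=-53469091493981/549755813888
(5,1): OLD=2975322101422037/17592186044416 → NEW=255, ERR=-1510685339904043/17592186044416
(5,2): OLD=-220485594167927/8796093022208 → NEW=0, ERR=-220485594167927/8796093022208
(5,3): OLD=52259127438060169/281474976710656 → NEW=255, ERR=-19516991623157111/281474976710656
(6,0): OLD=25756436127321439/281474976710656 → NEW=0, ERR=25756436127321439/281474976710656
(6,1): OLD=785516569721612681/4503599627370496 → NEW=255, ERR=-362901335257863799/4503599627370496
(6,2): OLD=-3203324414157141137/72057594037927936 → NEW=0, ERR=-3203324414157141137/72057594037927936
(6,3): OLD=39563717690562469129/1152921504606846976 → NEW=0, ERR=39563717690562469129/1152921504606846976
Output grid:
  Row 0: ..##  (2 black, running=2)
  Row 1: #...  (3 black, running=5)
  Row 2: #.#.  (2 black, running=7)
  Row 3: ###.  (1 black, running=8)
  Row 4: ..##  (2 black, running=10)
  Row 5: ##.#  (1 black, running=11)
  Row 6: .#..  (3 black, running=14)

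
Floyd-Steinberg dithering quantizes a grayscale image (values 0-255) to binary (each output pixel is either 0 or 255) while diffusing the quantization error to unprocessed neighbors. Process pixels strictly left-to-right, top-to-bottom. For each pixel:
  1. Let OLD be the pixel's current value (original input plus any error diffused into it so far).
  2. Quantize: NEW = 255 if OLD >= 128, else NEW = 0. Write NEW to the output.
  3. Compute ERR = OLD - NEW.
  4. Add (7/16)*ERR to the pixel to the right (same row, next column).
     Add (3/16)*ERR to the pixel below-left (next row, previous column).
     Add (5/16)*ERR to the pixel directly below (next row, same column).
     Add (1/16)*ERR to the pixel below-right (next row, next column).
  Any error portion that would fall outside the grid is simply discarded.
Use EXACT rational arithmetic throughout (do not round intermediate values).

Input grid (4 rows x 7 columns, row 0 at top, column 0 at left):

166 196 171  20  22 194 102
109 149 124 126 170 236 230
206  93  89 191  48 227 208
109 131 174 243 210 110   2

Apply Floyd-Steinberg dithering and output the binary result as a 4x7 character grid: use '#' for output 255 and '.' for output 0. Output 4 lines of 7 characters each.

(0,0): OLD=166 → NEW=255, ERR=-89
(0,1): OLD=2513/16 → NEW=255, ERR=-1567/16
(0,2): OLD=32807/256 → NEW=255, ERR=-32473/256
(0,3): OLD=-145391/4096 → NEW=0, ERR=-145391/4096
(0,4): OLD=424055/65536 → NEW=0, ERR=424055/65536
(0,5): OLD=206392129/1048576 → NEW=255, ERR=-60994751/1048576
(0,6): OLD=1284312775/16777216 → NEW=0, ERR=1284312775/16777216
(1,0): OLD=16083/256 → NEW=0, ERR=16083/256
(1,1): OLD=238661/2048 → NEW=0, ERR=238661/2048
(1,2): OLD=8032553/65536 → NEW=0, ERR=8032553/65536
(1,3): OLD=42419061/262144 → NEW=255, ERR=-24427659/262144
(1,4): OLD=1981872319/16777216 → NEW=0, ERR=1981872319/16777216
(1,5): OLD=38152895087/134217728 → NEW=255, ERR=3927374447/134217728
(1,6): OLD=564978043041/2147483648 → NEW=255, ERR=17369712801/2147483648
(2,0): OLD=8109511/32768 → NEW=255, ERR=-246329/32768
(2,1): OLD=160469629/1048576 → NEW=255, ERR=-106917251/1048576
(2,2): OLD=1216418231/16777216 → NEW=0, ERR=1216418231/16777216
(2,3): OLD=29985599679/134217728 → NEW=255, ERR=-4239920961/134217728
(2,4): OLD=75974911535/1073741824 → NEW=0, ERR=75974911535/1073741824
(2,5): OLD=9483288122021/34359738368 → NEW=255, ERR=721554838181/34359738368
(2,6): OLD=121795078038483/549755813888 → NEW=255, ERR=-18392654502957/549755813888
(3,0): OLD=1468552151/16777216 → NEW=0, ERR=1468552151/16777216
(3,1): OLD=20207331979/134217728 → NEW=255, ERR=-14018188661/134217728
(3,2): OLD=148893196177/1073741824 → NEW=255, ERR=-124910968943/1073741824
(3,3): OLD=859127523015/4294967296 → NEW=255, ERR=-236089137465/4294967296
(3,4): OLD=115462959812567/549755813888 → NEW=255, ERR=-24724772728873/549755813888
(3,5): OLD=417971200796149/4398046511104 → NEW=0, ERR=417971200796149/4398046511104
(3,6): OLD=2423188733097259/70368744177664 → NEW=0, ERR=2423188733097259/70368744177664
Row 0: ###..#.
Row 1: ...#.##
Row 2: ##.#.##
Row 3: .####..

Answer: ###..#.
...#.##
##.#.##
.####..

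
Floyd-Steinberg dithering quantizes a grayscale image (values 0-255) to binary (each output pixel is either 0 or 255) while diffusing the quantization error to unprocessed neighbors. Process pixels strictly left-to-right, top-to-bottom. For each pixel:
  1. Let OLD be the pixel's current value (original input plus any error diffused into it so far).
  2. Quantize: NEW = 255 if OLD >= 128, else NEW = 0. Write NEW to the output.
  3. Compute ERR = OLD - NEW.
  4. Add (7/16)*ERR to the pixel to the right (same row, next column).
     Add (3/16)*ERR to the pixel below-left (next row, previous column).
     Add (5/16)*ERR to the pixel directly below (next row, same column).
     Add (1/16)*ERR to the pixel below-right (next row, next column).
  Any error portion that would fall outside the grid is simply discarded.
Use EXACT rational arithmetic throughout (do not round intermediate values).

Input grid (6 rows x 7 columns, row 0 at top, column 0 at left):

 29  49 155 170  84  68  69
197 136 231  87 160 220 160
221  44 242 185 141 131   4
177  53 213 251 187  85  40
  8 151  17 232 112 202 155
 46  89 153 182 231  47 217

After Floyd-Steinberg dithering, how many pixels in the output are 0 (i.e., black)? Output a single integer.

Answer: 19

Derivation:
(0,0): OLD=29 → NEW=0, ERR=29
(0,1): OLD=987/16 → NEW=0, ERR=987/16
(0,2): OLD=46589/256 → NEW=255, ERR=-18691/256
(0,3): OLD=565483/4096 → NEW=255, ERR=-478997/4096
(0,4): OLD=2152045/65536 → NEW=0, ERR=2152045/65536
(0,5): OLD=86367483/1048576 → NEW=0, ERR=86367483/1048576
(0,6): OLD=1762200285/16777216 → NEW=0, ERR=1762200285/16777216
(1,0): OLD=55713/256 → NEW=255, ERR=-9567/256
(1,1): OLD=260199/2048 → NEW=0, ERR=260199/2048
(1,2): OLD=16102003/65536 → NEW=255, ERR=-609677/65536
(1,3): OLD=12577463/262144 → NEW=0, ERR=12577463/262144
(1,4): OLD=3345166341/16777216 → NEW=255, ERR=-933023739/16777216
(1,5): OLD=32635778581/134217728 → NEW=255, ERR=-1589742059/134217728
(1,6): OLD=414012238491/2147483648 → NEW=255, ERR=-133596091749/2147483648
(2,0): OLD=7639645/32768 → NEW=255, ERR=-716195/32768
(2,1): OLD=73464271/1048576 → NEW=0, ERR=73464271/1048576
(2,2): OLD=4809713453/16777216 → NEW=255, ERR=531523373/16777216
(2,3): OLD=27225431301/134217728 → NEW=255, ERR=-7000089339/134217728
(2,4): OLD=109072027157/1073741824 → NEW=0, ERR=109072027157/1073741824
(2,5): OLD=5380739427847/34359738368 → NEW=255, ERR=-3380993855993/34359738368
(2,6): OLD=-32562595043423/549755813888 → NEW=0, ERR=-32562595043423/549755813888
(3,0): OLD=3075368845/16777216 → NEW=255, ERR=-1202821235/16777216
(3,1): OLD=6456175241/134217728 → NEW=0, ERR=6456175241/134217728
(3,2): OLD=256135668651/1073741824 → NEW=255, ERR=-17668496469/1073741824
(3,3): OLD=1067424423421/4294967296 → NEW=255, ERR=-27792237059/4294967296
(3,4): OLD=106764491828109/549755813888 → NEW=255, ERR=-33423240713331/549755813888
(3,5): OLD=100691403094519/4398046511104 → NEW=0, ERR=100691403094519/4398046511104
(3,6): OLD=1784318573464169/70368744177664 → NEW=0, ERR=1784318573464169/70368744177664
(4,0): OLD=-11564454493/2147483648 → NEW=0, ERR=-11564454493/2147483648
(4,1): OLD=5363891234503/34359738368 → NEW=255, ERR=-3397842049337/34359738368
(4,2): OLD=-16280237772023/549755813888 → NEW=0, ERR=-16280237772023/549755813888
(4,3): OLD=899814446349107/4398046511104 → NEW=255, ERR=-221687413982413/4398046511104
(4,4): OLD=2633086390011689/35184372088832 → NEW=0, ERR=2633086390011689/35184372088832
(4,5): OLD=273425083799021353/1125899906842624 → NEW=255, ERR=-13679392445847767/1125899906842624
(4,6): OLD=2864998506918103535/18014398509481984 → NEW=255, ERR=-1728673112999802385/18014398509481984
(5,0): OLD=14170084931397/549755813888 → NEW=0, ERR=14170084931397/549755813888
(5,1): OLD=279207147941527/4398046511104 → NEW=0, ERR=279207147941527/4398046511104
(5,2): OLD=5484836179814993/35184372088832 → NEW=255, ERR=-3487178702837167/35184372088832
(5,3): OLD=38018233998073845/281474976710656 → NEW=255, ERR=-33757885063143435/281474976710656
(5,4): OLD=3539608941007151335/18014398509481984 → NEW=255, ERR=-1054062678910754585/18014398509481984
(5,5): OLD=618079211886963063/144115188075855872 → NEW=0, ERR=618079211886963063/144115188075855872
(5,6): OLD=433796600729519719449/2305843009213693952 → NEW=255, ERR=-154193366619972238311/2305843009213693952
Output grid:
  Row 0: ..##...  (5 black, running=5)
  Row 1: #.#.###  (2 black, running=7)
  Row 2: #.##.#.  (3 black, running=10)
  Row 3: #.###..  (3 black, running=13)
  Row 4: .#.#.##  (3 black, running=16)
  Row 5: ..###.#  (3 black, running=19)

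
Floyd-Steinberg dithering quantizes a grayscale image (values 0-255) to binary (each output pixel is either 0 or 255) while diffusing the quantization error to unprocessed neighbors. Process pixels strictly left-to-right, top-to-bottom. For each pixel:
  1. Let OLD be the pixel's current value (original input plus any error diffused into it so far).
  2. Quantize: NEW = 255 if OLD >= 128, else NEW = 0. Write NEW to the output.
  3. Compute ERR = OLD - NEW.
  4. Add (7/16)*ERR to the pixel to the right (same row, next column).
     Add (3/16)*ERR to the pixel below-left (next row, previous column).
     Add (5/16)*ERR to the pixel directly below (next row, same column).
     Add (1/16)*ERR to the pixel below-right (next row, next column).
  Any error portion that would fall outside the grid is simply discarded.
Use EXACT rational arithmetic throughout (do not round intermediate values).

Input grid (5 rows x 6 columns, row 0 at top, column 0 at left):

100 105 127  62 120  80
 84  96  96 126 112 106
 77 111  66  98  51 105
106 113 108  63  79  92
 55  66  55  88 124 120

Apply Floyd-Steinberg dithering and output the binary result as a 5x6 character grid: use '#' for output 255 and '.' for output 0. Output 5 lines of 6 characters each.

Answer: .#..#.
..#.#.
#..#..
.#..#.
..#..#

Derivation:
(0,0): OLD=100 → NEW=0, ERR=100
(0,1): OLD=595/4 → NEW=255, ERR=-425/4
(0,2): OLD=5153/64 → NEW=0, ERR=5153/64
(0,3): OLD=99559/1024 → NEW=0, ERR=99559/1024
(0,4): OLD=2662993/16384 → NEW=255, ERR=-1514927/16384
(0,5): OLD=10367031/262144 → NEW=0, ERR=10367031/262144
(1,0): OLD=6101/64 → NEW=0, ERR=6101/64
(1,1): OLD=64435/512 → NEW=0, ERR=64435/512
(1,2): OLD=3077071/16384 → NEW=255, ERR=-1100849/16384
(1,3): OLD=7515827/65536 → NEW=0, ERR=7515827/65536
(1,4): OLD=615599241/4194304 → NEW=255, ERR=-453948279/4194304
(1,5): OLD=4377442799/67108864 → NEW=0, ERR=4377442799/67108864
(2,0): OLD=1068129/8192 → NEW=255, ERR=-1020831/8192
(2,1): OLD=23375259/262144 → NEW=0, ERR=23375259/262144
(2,2): OLD=475563601/4194304 → NEW=0, ERR=475563601/4194304
(2,3): OLD=5333508169/33554432 → NEW=255, ERR=-3222871991/33554432
(2,4): OLD=-5846701925/1073741824 → NEW=0, ERR=-5846701925/1073741824
(2,5): OLD=1996944015341/17179869184 → NEW=0, ERR=1996944015341/17179869184
(3,0): OLD=351389041/4194304 → NEW=0, ERR=351389041/4194304
(3,1): OLD=6408535485/33554432 → NEW=255, ERR=-2147844675/33554432
(3,2): OLD=27646553495/268435456 → NEW=0, ERR=27646553495/268435456
(3,3): OLD=1444979913973/17179869184 → NEW=0, ERR=1444979913973/17179869184
(3,4): OLD=17851599739509/137438953472 → NEW=255, ERR=-17195333395851/137438953472
(3,5): OLD=161072188507067/2199023255552 → NEW=0, ERR=161072188507067/2199023255552
(4,0): OLD=37139927775/536870912 → NEW=0, ERR=37139927775/536870912
(4,1): OLD=865944721715/8589934592 → NEW=0, ERR=865944721715/8589934592
(4,2): OLD=39323651372649/274877906944 → NEW=255, ERR=-30770214898071/274877906944
(4,3): OLD=212373052212269/4398046511104 → NEW=0, ERR=212373052212269/4398046511104
(4,4): OLD=8797430289199549/70368744177664 → NEW=0, ERR=8797430289199549/70368744177664
(4,5): OLD=213657540307966731/1125899906842624 → NEW=255, ERR=-73446935936902389/1125899906842624
Row 0: .#..#.
Row 1: ..#.#.
Row 2: #..#..
Row 3: .#..#.
Row 4: ..#..#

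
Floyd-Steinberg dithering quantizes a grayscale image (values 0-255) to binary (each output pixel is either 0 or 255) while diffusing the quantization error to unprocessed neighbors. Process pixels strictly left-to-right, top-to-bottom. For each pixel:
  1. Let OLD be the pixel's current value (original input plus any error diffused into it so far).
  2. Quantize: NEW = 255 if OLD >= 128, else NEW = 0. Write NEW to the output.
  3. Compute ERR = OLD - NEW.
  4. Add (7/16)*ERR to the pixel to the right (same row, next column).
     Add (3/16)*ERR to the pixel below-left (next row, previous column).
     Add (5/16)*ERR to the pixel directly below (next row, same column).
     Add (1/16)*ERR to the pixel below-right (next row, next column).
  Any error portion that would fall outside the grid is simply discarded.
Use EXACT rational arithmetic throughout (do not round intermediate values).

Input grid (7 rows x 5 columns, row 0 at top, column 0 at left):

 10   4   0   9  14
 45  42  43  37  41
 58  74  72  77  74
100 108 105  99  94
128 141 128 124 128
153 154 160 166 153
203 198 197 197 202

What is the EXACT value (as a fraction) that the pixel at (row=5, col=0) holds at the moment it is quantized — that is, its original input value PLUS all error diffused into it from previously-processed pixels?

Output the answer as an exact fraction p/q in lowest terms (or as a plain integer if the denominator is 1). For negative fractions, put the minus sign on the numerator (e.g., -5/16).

(0,0): OLD=10 → NEW=0, ERR=10
(0,1): OLD=67/8 → NEW=0, ERR=67/8
(0,2): OLD=469/128 → NEW=0, ERR=469/128
(0,3): OLD=21715/2048 → NEW=0, ERR=21715/2048
(0,4): OLD=610757/32768 → NEW=0, ERR=610757/32768
(1,0): OLD=6361/128 → NEW=0, ERR=6361/128
(1,1): OLD=69295/1024 → NEW=0, ERR=69295/1024
(1,2): OLD=2498971/32768 → NEW=0, ERR=2498971/32768
(1,3): OLD=10145247/131072 → NEW=0, ERR=10145247/131072
(1,4): OLD=170604861/2097152 → NEW=0, ERR=170604861/2097152
(2,0): OLD=1412597/16384 → NEW=0, ERR=1412597/16384
(2,1): OLD=78786199/524288 → NEW=255, ERR=-54907241/524288
(2,2): OLD=576768773/8388608 → NEW=0, ERR=576768773/8388608
(2,3): OLD=20305620415/134217728 → NEW=255, ERR=-13919900225/134217728
(2,4): OLD=126456776825/2147483648 → NEW=0, ERR=126456776825/2147483648
(3,0): OLD=900154597/8388608 → NEW=0, ERR=900154597/8388608
(3,1): OLD=9428786753/67108864 → NEW=255, ERR=-7683973567/67108864
(3,2): OLD=108235700571/2147483648 → NEW=0, ERR=108235700571/2147483648
(3,3): OLD=446586890099/4294967296 → NEW=0, ERR=446586890099/4294967296
(3,4): OLD=10404870004927/68719476736 → NEW=255, ERR=-7118596562753/68719476736
(4,0): OLD=150393216651/1073741824 → NEW=255, ERR=-123410948469/1073741824
(4,1): OLD=2442680739147/34359738368 → NEW=0, ERR=2442680739147/34359738368
(4,2): OLD=102910256293445/549755813888 → NEW=255, ERR=-37277476247995/549755813888
(4,3): OLD=972450832521291/8796093022208 → NEW=0, ERR=972450832521291/8796093022208
(4,4): OLD=21180262487891853/140737488355328 → NEW=255, ERR=-14707797042716787/140737488355328
(5,0): OLD=71694929987265/549755813888 → NEW=255, ERR=-68492802554175/549755813888
Target (5,0): original=153, with diffused error = 71694929987265/549755813888

Answer: 71694929987265/549755813888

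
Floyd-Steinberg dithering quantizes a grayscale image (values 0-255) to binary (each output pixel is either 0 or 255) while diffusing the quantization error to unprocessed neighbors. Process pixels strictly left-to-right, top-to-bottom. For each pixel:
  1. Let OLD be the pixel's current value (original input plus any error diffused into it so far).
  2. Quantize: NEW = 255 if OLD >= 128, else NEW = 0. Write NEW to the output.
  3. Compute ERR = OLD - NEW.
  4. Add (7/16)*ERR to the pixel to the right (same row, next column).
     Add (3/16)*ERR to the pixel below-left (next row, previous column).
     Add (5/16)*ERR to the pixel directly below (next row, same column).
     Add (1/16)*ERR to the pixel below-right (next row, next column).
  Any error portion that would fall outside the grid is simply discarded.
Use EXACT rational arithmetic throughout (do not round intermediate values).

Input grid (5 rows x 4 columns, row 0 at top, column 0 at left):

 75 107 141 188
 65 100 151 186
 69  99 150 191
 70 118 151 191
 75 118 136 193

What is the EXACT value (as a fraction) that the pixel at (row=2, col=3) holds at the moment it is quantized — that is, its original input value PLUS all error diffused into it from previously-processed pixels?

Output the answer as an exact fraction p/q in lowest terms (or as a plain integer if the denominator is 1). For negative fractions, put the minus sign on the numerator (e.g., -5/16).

(0,0): OLD=75 → NEW=0, ERR=75
(0,1): OLD=2237/16 → NEW=255, ERR=-1843/16
(0,2): OLD=23195/256 → NEW=0, ERR=23195/256
(0,3): OLD=932413/4096 → NEW=255, ERR=-112067/4096
(1,0): OLD=17111/256 → NEW=0, ERR=17111/256
(1,1): OLD=235361/2048 → NEW=0, ERR=235361/2048
(1,2): OLD=14238581/65536 → NEW=255, ERR=-2473099/65536
(1,3): OLD=174696003/1048576 → NEW=255, ERR=-92690877/1048576
(2,0): OLD=3651515/32768 → NEW=0, ERR=3651515/32768
(2,1): OLD=189549113/1048576 → NEW=255, ERR=-77837767/1048576
(2,2): OLD=202037789/2097152 → NEW=0, ERR=202037789/2097152
(2,3): OLD=6817113097/33554432 → NEW=255, ERR=-1739267063/33554432
Target (2,3): original=191, with diffused error = 6817113097/33554432

Answer: 6817113097/33554432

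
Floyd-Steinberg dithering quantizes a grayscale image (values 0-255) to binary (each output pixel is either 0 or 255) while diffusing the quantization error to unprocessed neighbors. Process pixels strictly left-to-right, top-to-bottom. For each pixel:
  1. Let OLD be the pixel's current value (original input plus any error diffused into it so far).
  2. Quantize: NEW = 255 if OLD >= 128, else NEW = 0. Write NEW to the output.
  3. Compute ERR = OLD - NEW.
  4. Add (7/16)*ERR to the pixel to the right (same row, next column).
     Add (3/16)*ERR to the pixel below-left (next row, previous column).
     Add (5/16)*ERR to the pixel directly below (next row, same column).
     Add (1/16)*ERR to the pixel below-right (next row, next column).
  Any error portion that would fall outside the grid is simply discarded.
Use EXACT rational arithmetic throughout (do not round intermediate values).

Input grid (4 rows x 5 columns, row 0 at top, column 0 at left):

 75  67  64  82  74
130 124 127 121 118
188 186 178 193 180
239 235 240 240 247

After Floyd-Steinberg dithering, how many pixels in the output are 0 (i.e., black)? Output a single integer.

Answer: 7

Derivation:
(0,0): OLD=75 → NEW=0, ERR=75
(0,1): OLD=1597/16 → NEW=0, ERR=1597/16
(0,2): OLD=27563/256 → NEW=0, ERR=27563/256
(0,3): OLD=528813/4096 → NEW=255, ERR=-515667/4096
(0,4): OLD=1239995/65536 → NEW=0, ERR=1239995/65536
(1,0): OLD=44071/256 → NEW=255, ERR=-21209/256
(1,1): OLD=294545/2048 → NEW=255, ERR=-227695/2048
(1,2): OLD=6202213/65536 → NEW=0, ERR=6202213/65536
(1,3): OLD=34953985/262144 → NEW=255, ERR=-31892735/262144
(1,4): OLD=263475939/4194304 → NEW=0, ERR=263475939/4194304
(2,0): OLD=4628939/32768 → NEW=255, ERR=-3726901/32768
(2,1): OLD=119604457/1048576 → NEW=0, ERR=119604457/1048576
(2,2): OLD=3820460027/16777216 → NEW=255, ERR=-457730053/16777216
(2,3): OLD=43147735233/268435456 → NEW=255, ERR=-25303306047/268435456
(2,4): OLD=647625110791/4294967296 → NEW=255, ERR=-447591549689/4294967296
(3,0): OLD=3772263835/16777216 → NEW=255, ERR=-505926245/16777216
(3,1): OLD=32913920767/134217728 → NEW=255, ERR=-1311599873/134217728
(3,2): OLD=930520171429/4294967296 → NEW=255, ERR=-164696489051/4294967296
(3,3): OLD=1481947620861/8589934592 → NEW=255, ERR=-708485700099/8589934592
(3,4): OLD=23702400316497/137438953472 → NEW=255, ERR=-11344532818863/137438953472
Output grid:
  Row 0: ...#.  (4 black, running=4)
  Row 1: ##.#.  (2 black, running=6)
  Row 2: #.###  (1 black, running=7)
  Row 3: #####  (0 black, running=7)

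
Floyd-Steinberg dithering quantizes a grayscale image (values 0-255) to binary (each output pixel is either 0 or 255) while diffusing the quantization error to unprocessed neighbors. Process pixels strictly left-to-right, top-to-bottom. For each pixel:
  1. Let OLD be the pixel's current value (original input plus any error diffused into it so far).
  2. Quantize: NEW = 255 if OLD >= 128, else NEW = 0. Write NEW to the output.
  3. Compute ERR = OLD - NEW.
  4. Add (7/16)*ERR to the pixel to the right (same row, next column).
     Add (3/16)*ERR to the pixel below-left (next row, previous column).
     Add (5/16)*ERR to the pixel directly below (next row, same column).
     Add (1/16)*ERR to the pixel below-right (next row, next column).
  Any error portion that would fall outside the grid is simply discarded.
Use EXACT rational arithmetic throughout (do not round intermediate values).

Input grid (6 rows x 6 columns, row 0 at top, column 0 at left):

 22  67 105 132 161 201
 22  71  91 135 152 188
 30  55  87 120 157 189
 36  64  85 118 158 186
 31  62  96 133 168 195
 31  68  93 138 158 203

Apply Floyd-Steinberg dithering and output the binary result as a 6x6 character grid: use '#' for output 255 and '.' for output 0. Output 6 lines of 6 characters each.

Answer: ..#.##
...#.#
.#.##.
....##
..##.#
.#..##

Derivation:
(0,0): OLD=22 → NEW=0, ERR=22
(0,1): OLD=613/8 → NEW=0, ERR=613/8
(0,2): OLD=17731/128 → NEW=255, ERR=-14909/128
(0,3): OLD=165973/2048 → NEW=0, ERR=165973/2048
(0,4): OLD=6437459/32768 → NEW=255, ERR=-1918381/32768
(0,5): OLD=91953221/524288 → NEW=255, ERR=-41740219/524288
(1,0): OLD=5535/128 → NEW=0, ERR=5535/128
(1,1): OLD=95641/1024 → NEW=0, ERR=95641/1024
(1,2): OLD=3782989/32768 → NEW=0, ERR=3782989/32768
(1,3): OLD=25241449/131072 → NEW=255, ERR=-8181911/131072
(1,4): OLD=809772859/8388608 → NEW=0, ERR=809772859/8388608
(1,5): OLD=27071019821/134217728 → NEW=255, ERR=-7154500819/134217728
(2,0): OLD=999843/16384 → NEW=0, ERR=999843/16384
(2,1): OLD=70902129/524288 → NEW=255, ERR=-62791311/524288
(2,2): OLD=543694099/8388608 → NEW=0, ERR=543694099/8388608
(2,3): OLD=10345769147/67108864 → NEW=255, ERR=-6766991173/67108864
(2,4): OLD=277357105713/2147483648 → NEW=255, ERR=-270251224527/2147483648
(2,5): OLD=4237173766247/34359738368 → NEW=0, ERR=4237173766247/34359738368
(3,0): OLD=273590835/8388608 → NEW=0, ERR=273590835/8388608
(3,1): OLD=3812383735/67108864 → NEW=0, ERR=3812383735/67108864
(3,2): OLD=55682121909/536870912 → NEW=0, ERR=55682121909/536870912
(3,3): OLD=3859261968959/34359738368 → NEW=0, ERR=3859261968959/34359738368
(3,4): OLD=50751488116511/274877906944 → NEW=255, ERR=-19342378154209/274877906944
(3,5): OLD=817534797896305/4398046511104 → NEW=255, ERR=-303967062435215/4398046511104
(4,0): OLD=55666781149/1073741824 → NEW=0, ERR=55666781149/1073741824
(4,1): OLD=2128922414585/17179869184 → NEW=0, ERR=2128922414585/17179869184
(4,2): OLD=113929477327515/549755813888 → NEW=255, ERR=-26258255213925/549755813888
(4,3): OLD=1235777766882471/8796093022208 → NEW=255, ERR=-1007225953780569/8796093022208
(4,4): OLD=12662704551999895/140737488355328 → NEW=0, ERR=12662704551999895/140737488355328
(4,5): OLD=469201867928033217/2251799813685248 → NEW=255, ERR=-105007084561705023/2251799813685248
(5,0): OLD=19361324850939/274877906944 → NEW=0, ERR=19361324850939/274877906944
(5,1): OLD=1159547086063403/8796093022208 → NEW=255, ERR=-1083456634599637/8796093022208
(5,2): OLD=736029986329929/70368744177664 → NEW=0, ERR=736029986329929/70368744177664
(5,3): OLD=271740718115972595/2251799813685248 → NEW=0, ERR=271740718115972595/2251799813685248
(5,4): OLD=1004360027764395747/4503599627370496 → NEW=255, ERR=-144057877215080733/4503599627370496
(5,5): OLD=12974422149240752287/72057594037927936 → NEW=255, ERR=-5400264330430871393/72057594037927936
Row 0: ..#.##
Row 1: ...#.#
Row 2: .#.##.
Row 3: ....##
Row 4: ..##.#
Row 5: .#..##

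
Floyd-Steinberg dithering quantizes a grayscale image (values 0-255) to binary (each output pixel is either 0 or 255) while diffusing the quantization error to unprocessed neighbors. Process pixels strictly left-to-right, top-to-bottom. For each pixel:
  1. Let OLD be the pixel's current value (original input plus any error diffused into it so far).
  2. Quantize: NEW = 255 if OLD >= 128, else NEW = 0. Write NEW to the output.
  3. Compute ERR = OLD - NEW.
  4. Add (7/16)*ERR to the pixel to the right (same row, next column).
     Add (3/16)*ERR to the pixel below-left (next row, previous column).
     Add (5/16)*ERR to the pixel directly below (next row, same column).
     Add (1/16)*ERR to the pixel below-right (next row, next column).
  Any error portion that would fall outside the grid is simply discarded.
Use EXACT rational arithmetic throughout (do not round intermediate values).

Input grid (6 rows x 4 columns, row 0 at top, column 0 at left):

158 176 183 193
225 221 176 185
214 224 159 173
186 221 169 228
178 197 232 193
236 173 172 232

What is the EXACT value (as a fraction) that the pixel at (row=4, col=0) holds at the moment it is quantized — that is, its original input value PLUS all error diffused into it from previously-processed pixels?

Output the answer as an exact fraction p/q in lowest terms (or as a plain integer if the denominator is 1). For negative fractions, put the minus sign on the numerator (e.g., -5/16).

Answer: 555256739491/4294967296

Derivation:
(0,0): OLD=158 → NEW=255, ERR=-97
(0,1): OLD=2137/16 → NEW=255, ERR=-1943/16
(0,2): OLD=33247/256 → NEW=255, ERR=-32033/256
(0,3): OLD=566297/4096 → NEW=255, ERR=-478183/4096
(1,0): OLD=44011/256 → NEW=255, ERR=-21269/256
(1,1): OLD=239981/2048 → NEW=0, ERR=239981/2048
(1,2): OLD=10399473/65536 → NEW=255, ERR=-6312207/65536
(1,3): OLD=103346023/1048576 → NEW=0, ERR=103346023/1048576
(2,0): OLD=6881535/32768 → NEW=255, ERR=-1474305/32768
(2,1): OLD=228256229/1048576 → NEW=255, ERR=-39130651/1048576
(2,2): OLD=290199321/2097152 → NEW=255, ERR=-244574439/2097152
(2,3): OLD=4924365269/33554432 → NEW=255, ERR=-3632014891/33554432
(3,0): OLD=2767281423/16777216 → NEW=255, ERR=-1510908657/16777216
(3,1): OLD=38992792401/268435456 → NEW=255, ERR=-29458248879/268435456
(3,2): OLD=265928285871/4294967296 → NEW=0, ERR=265928285871/4294967296
(3,3): OLD=14704160715593/68719476736 → NEW=255, ERR=-2819305852087/68719476736
(4,0): OLD=555256739491/4294967296 → NEW=255, ERR=-539959920989/4294967296
Target (4,0): original=178, with diffused error = 555256739491/4294967296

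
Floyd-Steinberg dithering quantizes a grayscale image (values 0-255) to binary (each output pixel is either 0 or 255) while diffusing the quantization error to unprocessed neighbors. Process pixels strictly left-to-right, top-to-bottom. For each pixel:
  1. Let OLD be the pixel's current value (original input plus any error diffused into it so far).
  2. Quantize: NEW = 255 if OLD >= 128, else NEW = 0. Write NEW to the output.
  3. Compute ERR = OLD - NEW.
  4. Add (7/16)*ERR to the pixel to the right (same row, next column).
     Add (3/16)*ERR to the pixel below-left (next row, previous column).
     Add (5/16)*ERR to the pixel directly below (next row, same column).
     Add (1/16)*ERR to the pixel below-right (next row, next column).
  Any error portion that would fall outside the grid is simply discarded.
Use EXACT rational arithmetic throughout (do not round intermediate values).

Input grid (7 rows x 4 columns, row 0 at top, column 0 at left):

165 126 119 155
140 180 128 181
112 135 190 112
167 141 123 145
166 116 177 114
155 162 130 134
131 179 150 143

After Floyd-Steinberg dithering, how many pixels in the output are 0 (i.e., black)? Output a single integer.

(0,0): OLD=165 → NEW=255, ERR=-90
(0,1): OLD=693/8 → NEW=0, ERR=693/8
(0,2): OLD=20083/128 → NEW=255, ERR=-12557/128
(0,3): OLD=229541/2048 → NEW=0, ERR=229541/2048
(1,0): OLD=16399/128 → NEW=255, ERR=-16241/128
(1,1): OLD=130601/1024 → NEW=0, ERR=130601/1024
(1,2): OLD=5884189/32768 → NEW=255, ERR=-2471651/32768
(1,3): OLD=92743259/524288 → NEW=255, ERR=-40950181/524288
(2,0): OLD=1577171/16384 → NEW=0, ERR=1577171/16384
(2,1): OLD=102182785/524288 → NEW=255, ERR=-31510655/524288
(2,2): OLD=139943253/1048576 → NEW=255, ERR=-127443627/1048576
(2,3): OLD=498348161/16777216 → NEW=0, ERR=498348161/16777216
(3,0): OLD=1558712931/8388608 → NEW=255, ERR=-580382109/8388608
(3,1): OLD=10090036989/134217728 → NEW=0, ERR=10090036989/134217728
(3,2): OLD=257100454531/2147483648 → NEW=0, ERR=257100454531/2147483648
(3,3): OLD=6839803520021/34359738368 → NEW=255, ERR=-1921929763819/34359738368
(4,0): OLD=340321827815/2147483648 → NEW=255, ERR=-207286502425/2147483648
(4,1): OLD=1982325318261/17179869184 → NEW=0, ERR=1982325318261/17179869184
(4,2): OLD=142444630054037/549755813888 → NEW=255, ERR=2256897512597/549755813888
(4,3): OLD=930616222374307/8796093022208 → NEW=0, ERR=930616222374307/8796093022208
(5,0): OLD=40261591434103/274877906944 → NEW=255, ERR=-29832274836617/274877906944
(5,1): OLD=1278192620723809/8796093022208 → NEW=255, ERR=-964811099939231/8796093022208
(5,2): OLD=485298338053073/4398046511104 → NEW=0, ERR=485298338053073/4398046511104
(5,3): OLD=30342191644430061/140737488355328 → NEW=255, ERR=-5545867886178579/140737488355328
(6,0): OLD=10769013700871555/140737488355328 → NEW=0, ERR=10769013700871555/140737488355328
(6,1): OLD=432584890297368901/2251799813685248 → NEW=255, ERR=-141624062192369339/2251799813685248
(6,2): OLD=5142121562792861779/36028797018963968 → NEW=255, ERR=-4045221677042950061/36028797018963968
(6,3): OLD=50994188931111101253/576460752303423488 → NEW=0, ERR=50994188931111101253/576460752303423488
Output grid:
  Row 0: #.#.  (2 black, running=2)
  Row 1: #.##  (1 black, running=3)
  Row 2: .##.  (2 black, running=5)
  Row 3: #..#  (2 black, running=7)
  Row 4: #.#.  (2 black, running=9)
  Row 5: ##.#  (1 black, running=10)
  Row 6: .##.  (2 black, running=12)

Answer: 12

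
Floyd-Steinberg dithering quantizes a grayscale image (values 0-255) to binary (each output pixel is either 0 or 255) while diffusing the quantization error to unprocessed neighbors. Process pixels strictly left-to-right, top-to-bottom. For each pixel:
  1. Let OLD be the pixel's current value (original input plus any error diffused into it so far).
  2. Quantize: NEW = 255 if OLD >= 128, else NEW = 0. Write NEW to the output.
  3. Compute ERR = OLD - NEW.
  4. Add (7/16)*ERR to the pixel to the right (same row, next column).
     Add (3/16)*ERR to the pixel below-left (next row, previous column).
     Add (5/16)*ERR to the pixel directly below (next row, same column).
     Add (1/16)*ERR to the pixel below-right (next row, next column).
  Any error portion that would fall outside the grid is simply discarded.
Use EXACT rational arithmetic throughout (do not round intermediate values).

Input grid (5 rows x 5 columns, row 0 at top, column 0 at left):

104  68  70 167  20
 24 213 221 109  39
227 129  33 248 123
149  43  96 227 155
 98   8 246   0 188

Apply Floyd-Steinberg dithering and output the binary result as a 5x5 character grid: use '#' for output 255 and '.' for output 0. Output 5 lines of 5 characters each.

(0,0): OLD=104 → NEW=0, ERR=104
(0,1): OLD=227/2 → NEW=0, ERR=227/2
(0,2): OLD=3829/32 → NEW=0, ERR=3829/32
(0,3): OLD=112307/512 → NEW=255, ERR=-18253/512
(0,4): OLD=36069/8192 → NEW=0, ERR=36069/8192
(1,0): OLD=2489/32 → NEW=0, ERR=2489/32
(1,1): OLD=79727/256 → NEW=255, ERR=14447/256
(1,2): OLD=2322363/8192 → NEW=255, ERR=233403/8192
(1,3): OLD=3887215/32768 → NEW=0, ERR=3887215/32768
(1,4): OLD=47210925/524288 → NEW=0, ERR=47210925/524288
(2,0): OLD=1072693/4096 → NEW=255, ERR=28213/4096
(2,1): OLD=20952183/131072 → NEW=255, ERR=-12471177/131072
(2,2): OLD=54623461/2097152 → NEW=0, ERR=54623461/2097152
(2,3): OLD=10574054431/33554432 → NEW=255, ERR=2017674271/33554432
(2,4): OLD=99246846233/536870912 → NEW=255, ERR=-37655236327/536870912
(3,0): OLD=279576197/2097152 → NEW=255, ERR=-255197563/2097152
(3,1): OLD=-581460543/16777216 → NEW=0, ERR=-581460543/16777216
(3,2): OLD=50629438331/536870912 → NEW=0, ERR=50629438331/536870912
(3,3): OLD=295844132427/1073741824 → NEW=255, ERR=22039967307/1073741824
(3,4): OLD=2505172708071/17179869184 → NEW=255, ERR=-1875693933849/17179869184
(4,0): OLD=14354390539/268435456 → NEW=0, ERR=14354390539/268435456
(4,1): OLD=263204996267/8589934592 → NEW=0, ERR=263204996267/8589934592
(4,2): OLD=39934024011813/137438953472 → NEW=255, ERR=4887090876453/137438953472
(4,3): OLD=16259697012011/2199023255552 → NEW=0, ERR=16259697012011/2199023255552
(4,4): OLD=5573173567165869/35184372088832 → NEW=255, ERR=-3398841315486291/35184372088832
Row 0: ...#.
Row 1: .##..
Row 2: ##.##
Row 3: #..##
Row 4: ..#.#

Answer: ...#.
.##..
##.##
#..##
..#.#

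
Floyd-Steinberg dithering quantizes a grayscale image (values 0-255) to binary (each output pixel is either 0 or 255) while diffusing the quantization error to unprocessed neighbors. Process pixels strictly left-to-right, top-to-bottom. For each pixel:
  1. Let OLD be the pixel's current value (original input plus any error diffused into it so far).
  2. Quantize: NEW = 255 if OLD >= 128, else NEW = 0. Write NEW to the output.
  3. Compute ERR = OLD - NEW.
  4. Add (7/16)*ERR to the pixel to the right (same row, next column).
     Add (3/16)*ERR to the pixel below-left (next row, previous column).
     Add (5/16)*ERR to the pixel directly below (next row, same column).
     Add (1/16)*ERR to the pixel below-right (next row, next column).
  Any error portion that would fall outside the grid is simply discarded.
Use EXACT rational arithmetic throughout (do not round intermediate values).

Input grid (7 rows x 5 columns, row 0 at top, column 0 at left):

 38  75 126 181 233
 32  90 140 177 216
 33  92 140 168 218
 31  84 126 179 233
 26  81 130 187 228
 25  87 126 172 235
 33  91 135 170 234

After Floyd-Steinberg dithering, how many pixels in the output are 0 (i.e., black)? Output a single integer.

(0,0): OLD=38 → NEW=0, ERR=38
(0,1): OLD=733/8 → NEW=0, ERR=733/8
(0,2): OLD=21259/128 → NEW=255, ERR=-11381/128
(0,3): OLD=291021/2048 → NEW=255, ERR=-231219/2048
(0,4): OLD=6016411/32768 → NEW=255, ERR=-2339429/32768
(1,0): OLD=7815/128 → NEW=0, ERR=7815/128
(1,1): OLD=134193/1024 → NEW=255, ERR=-126927/1024
(1,2): OLD=1394053/32768 → NEW=0, ERR=1394053/32768
(1,3): OLD=18532001/131072 → NEW=255, ERR=-14891359/131072
(1,4): OLD=287158723/2097152 → NEW=255, ERR=-247615037/2097152
(2,0): OLD=472491/16384 → NEW=0, ERR=472491/16384
(2,1): OLD=40723849/524288 → NEW=0, ERR=40723849/524288
(2,2): OLD=1327313371/8388608 → NEW=255, ERR=-811781669/8388608
(2,3): OLD=9486368865/134217728 → NEW=0, ERR=9486368865/134217728
(2,4): OLD=440070453863/2147483648 → NEW=255, ERR=-107537876377/2147483648
(3,0): OLD=457816955/8388608 → NEW=0, ERR=457816955/8388608
(3,1): OLD=7771743071/67108864 → NEW=0, ERR=7771743071/67108864
(3,2): OLD=353329221061/2147483648 → NEW=255, ERR=-194279109179/2147483648
(3,3): OLD=627364897053/4294967296 → NEW=255, ERR=-467851763427/4294967296
(3,4): OLD=11964860775409/68719476736 → NEW=255, ERR=-5558605792271/68719476736
(4,0): OLD=69545194837/1073741824 → NEW=0, ERR=69545194837/1073741824
(4,1): OLD=4534614239829/34359738368 → NEW=255, ERR=-4227119044011/34359738368
(4,2): OLD=19086783893147/549755813888 → NEW=0, ERR=19086783893147/549755813888
(4,3): OLD=1295909762847317/8796093022208 → NEW=255, ERR=-947093957815723/8796093022208
(4,4): OLD=20942821521752787/140737488355328 → NEW=255, ERR=-14945238008855853/140737488355328
(5,0): OLD=12189769389087/549755813888 → NEW=0, ERR=12189769389087/549755813888
(5,1): OLD=302643223285405/4398046511104 → NEW=0, ERR=302643223285405/4398046511104
(5,2): OLD=19573447021504773/140737488355328 → NEW=255, ERR=-16314612509103867/140737488355328
(5,3): OLD=39347566603738955/562949953421312 → NEW=0, ERR=39347566603738955/562949953421312
(5,4): OLD=2032606017612982473/9007199254740992 → NEW=255, ERR=-264229792345970487/9007199254740992
(6,0): OLD=3717689003282607/70368744177664 → NEW=0, ERR=3717689003282607/70368744177664
(6,1): OLD=259561088253273537/2251799813685248 → NEW=0, ERR=259561088253273537/2251799813685248
(6,2): OLD=6002770344171735899/36028797018963968 → NEW=255, ERR=-3184572895664075941/36028797018963968
(6,3): OLD=80950240624647691177/576460752303423488 → NEW=255, ERR=-66047251212725298263/576460752303423488
(6,4): OLD=1651676672786458585311/9223372036854775808 → NEW=255, ERR=-700283196611509245729/9223372036854775808
Output grid:
  Row 0: ..###  (2 black, running=2)
  Row 1: .#.##  (2 black, running=4)
  Row 2: ..#.#  (3 black, running=7)
  Row 3: ..###  (2 black, running=9)
  Row 4: .#.##  (2 black, running=11)
  Row 5: ..#.#  (3 black, running=14)
  Row 6: ..###  (2 black, running=16)

Answer: 16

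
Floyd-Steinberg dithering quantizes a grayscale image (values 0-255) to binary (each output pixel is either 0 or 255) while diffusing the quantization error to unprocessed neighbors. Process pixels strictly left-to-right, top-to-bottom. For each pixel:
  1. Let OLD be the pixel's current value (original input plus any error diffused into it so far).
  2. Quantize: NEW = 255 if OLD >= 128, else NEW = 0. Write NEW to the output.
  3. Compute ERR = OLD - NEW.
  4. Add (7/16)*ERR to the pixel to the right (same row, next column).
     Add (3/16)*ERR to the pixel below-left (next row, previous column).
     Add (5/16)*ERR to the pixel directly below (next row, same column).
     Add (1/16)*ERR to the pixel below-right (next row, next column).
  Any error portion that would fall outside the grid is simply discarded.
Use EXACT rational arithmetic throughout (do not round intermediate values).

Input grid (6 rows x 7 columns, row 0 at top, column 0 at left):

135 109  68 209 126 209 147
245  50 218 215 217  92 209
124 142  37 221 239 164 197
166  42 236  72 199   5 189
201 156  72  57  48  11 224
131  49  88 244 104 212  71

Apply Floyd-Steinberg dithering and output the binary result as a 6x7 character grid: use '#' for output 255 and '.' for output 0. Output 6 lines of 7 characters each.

(0,0): OLD=135 → NEW=255, ERR=-120
(0,1): OLD=113/2 → NEW=0, ERR=113/2
(0,2): OLD=2967/32 → NEW=0, ERR=2967/32
(0,3): OLD=127777/512 → NEW=255, ERR=-2783/512
(0,4): OLD=1012711/8192 → NEW=0, ERR=1012711/8192
(0,5): OLD=34483025/131072 → NEW=255, ERR=1059665/131072
(0,6): OLD=315698999/2097152 → NEW=255, ERR=-219074761/2097152
(1,0): OLD=6979/32 → NEW=255, ERR=-1181/32
(1,1): OLD=15717/256 → NEW=0, ERR=15717/256
(1,2): OLD=2263833/8192 → NEW=255, ERR=174873/8192
(1,3): OLD=8244909/32768 → NEW=255, ERR=-110931/32768
(1,4): OLD=535459343/2097152 → NEW=255, ERR=685583/2097152
(1,5): OLD=1389304879/16777216 → NEW=0, ERR=1389304879/16777216
(1,6): OLD=57200791137/268435456 → NEW=255, ERR=-11250250143/268435456
(2,0): OLD=507815/4096 → NEW=0, ERR=507815/4096
(2,1): OLD=28458637/131072 → NEW=255, ERR=-4964723/131072
(2,2): OLD=63547335/2097152 → NEW=0, ERR=63547335/2097152
(2,3): OLD=3935843567/16777216 → NEW=255, ERR=-342346513/16777216
(2,4): OLD=32949094839/134217728 → NEW=255, ERR=-1276425801/134217728
(2,5): OLD=763986069845/4294967296 → NEW=255, ERR=-331230590635/4294967296
(2,6): OLD=10674764820131/68719476736 → NEW=255, ERR=-6848701747549/68719476736
(3,0): OLD=414483463/2097152 → NEW=255, ERR=-120290297/2097152
(3,1): OLD=310359755/16777216 → NEW=0, ERR=310359755/16777216
(3,2): OLD=33201327609/134217728 → NEW=255, ERR=-1024193031/134217728
(3,3): OLD=33498340739/536870912 → NEW=0, ERR=33498340739/536870912
(3,4): OLD=14265522344455/68719476736 → NEW=255, ERR=-3257944223225/68719476736
(3,5): OLD=-32503066963627/549755813888 → NEW=0, ERR=-32503066963627/549755813888
(3,6): OLD=1118594526948683/8796093022208 → NEW=0, ERR=1118594526948683/8796093022208
(4,0): OLD=50074994041/268435456 → NEW=255, ERR=-18376047239/268435456
(4,1): OLD=544669031701/4294967296 → NEW=0, ERR=544669031701/4294967296
(4,2): OLD=9480026936955/68719476736 → NEW=255, ERR=-8043439630725/68719476736
(4,3): OLD=8754401969785/549755813888 → NEW=0, ERR=8754401969785/549755813888
(4,4): OLD=144984304975667/4398046511104 → NEW=0, ERR=144984304975667/4398046511104
(4,5): OLD=3916414004751035/140737488355328 → NEW=0, ERR=3916414004751035/140737488355328
(4,6): OLD=612984833311958925/2251799813685248 → NEW=255, ERR=38775880822220685/2251799813685248
(5,0): OLD=9166174768399/68719476736 → NEW=255, ERR=-8357291799281/68719476736
(5,1): OLD=5056981358389/549755813888 → NEW=0, ERR=5056981358389/549755813888
(5,2): OLD=291849156100555/4398046511104 → NEW=0, ERR=291849156100555/4398046511104
(5,3): OLD=9741633264702951/35184372088832 → NEW=255, ERR=769618382050791/35184372088832
(5,4): OLD=292924353035312725/2251799813685248 → NEW=255, ERR=-281284599454425515/2251799813685248
(5,5): OLD=3086492749416834485/18014398509481984 → NEW=255, ERR=-1507178870501071435/18014398509481984
(5,6): OLD=11966440838760993659/288230376151711744 → NEW=0, ERR=11966440838760993659/288230376151711744
Row 0: #..#.##
Row 1: #.###.#
Row 2: .#.####
Row 3: #.#.#..
Row 4: #.#...#
Row 5: #..###.

Answer: #..#.##
#.###.#
.#.####
#.#.#..
#.#...#
#..###.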